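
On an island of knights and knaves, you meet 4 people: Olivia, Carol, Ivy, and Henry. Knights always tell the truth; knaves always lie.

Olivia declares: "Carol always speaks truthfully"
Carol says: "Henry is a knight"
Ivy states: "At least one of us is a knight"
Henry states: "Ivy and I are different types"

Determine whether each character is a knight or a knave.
Olivia is a knave.
Carol is a knave.
Ivy is a knave.
Henry is a knave.

Verification:
- Olivia (knave) says "Carol always speaks truthfully" - this is FALSE (a lie) because Carol is a knave.
- Carol (knave) says "Henry is a knight" - this is FALSE (a lie) because Henry is a knave.
- Ivy (knave) says "At least one of us is a knight" - this is FALSE (a lie) because no one is a knight.
- Henry (knave) says "Ivy and I are different types" - this is FALSE (a lie) because Henry is a knave and Ivy is a knave.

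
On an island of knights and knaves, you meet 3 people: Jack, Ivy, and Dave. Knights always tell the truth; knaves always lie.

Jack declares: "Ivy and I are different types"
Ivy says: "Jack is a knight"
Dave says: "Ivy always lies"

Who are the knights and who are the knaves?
Jack is a knave.
Ivy is a knave.
Dave is a knight.

Verification:
- Jack (knave) says "Ivy and I are different types" - this is FALSE (a lie) because Jack is a knave and Ivy is a knave.
- Ivy (knave) says "Jack is a knight" - this is FALSE (a lie) because Jack is a knave.
- Dave (knight) says "Ivy always lies" - this is TRUE because Ivy is a knave.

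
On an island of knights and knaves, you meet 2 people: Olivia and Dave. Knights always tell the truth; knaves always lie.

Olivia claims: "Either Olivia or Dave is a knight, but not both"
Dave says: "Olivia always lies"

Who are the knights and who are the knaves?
Olivia is a knight.
Dave is a knave.

Verification:
- Olivia (knight) says "Either Olivia or Dave is a knight, but not both" - this is TRUE because Olivia is a knight and Dave is a knave.
- Dave (knave) says "Olivia always lies" - this is FALSE (a lie) because Olivia is a knight.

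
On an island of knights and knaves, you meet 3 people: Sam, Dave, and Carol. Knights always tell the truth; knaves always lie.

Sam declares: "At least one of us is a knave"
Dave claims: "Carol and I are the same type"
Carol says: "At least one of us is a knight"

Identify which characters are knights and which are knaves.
Sam is a knight.
Dave is a knave.
Carol is a knight.

Verification:
- Sam (knight) says "At least one of us is a knave" - this is TRUE because Dave is a knave.
- Dave (knave) says "Carol and I are the same type" - this is FALSE (a lie) because Dave is a knave and Carol is a knight.
- Carol (knight) says "At least one of us is a knight" - this is TRUE because Sam and Carol are knights.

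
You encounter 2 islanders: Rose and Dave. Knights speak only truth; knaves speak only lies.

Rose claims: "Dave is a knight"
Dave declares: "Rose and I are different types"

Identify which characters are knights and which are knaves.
Rose is a knave.
Dave is a knave.

Verification:
- Rose (knave) says "Dave is a knight" - this is FALSE (a lie) because Dave is a knave.
- Dave (knave) says "Rose and I are different types" - this is FALSE (a lie) because Dave is a knave and Rose is a knave.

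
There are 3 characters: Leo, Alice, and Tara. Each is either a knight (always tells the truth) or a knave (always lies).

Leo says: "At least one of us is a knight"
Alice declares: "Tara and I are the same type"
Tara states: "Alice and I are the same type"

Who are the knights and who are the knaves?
Leo is a knight.
Alice is a knight.
Tara is a knight.

Verification:
- Leo (knight) says "At least one of us is a knight" - this is TRUE because Leo, Alice, and Tara are knights.
- Alice (knight) says "Tara and I are the same type" - this is TRUE because Alice is a knight and Tara is a knight.
- Tara (knight) says "Alice and I are the same type" - this is TRUE because Tara is a knight and Alice is a knight.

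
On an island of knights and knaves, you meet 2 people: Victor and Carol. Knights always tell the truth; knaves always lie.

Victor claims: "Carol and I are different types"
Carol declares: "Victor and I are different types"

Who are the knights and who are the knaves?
Victor is a knave.
Carol is a knave.

Verification:
- Victor (knave) says "Carol and I are different types" - this is FALSE (a lie) because Victor is a knave and Carol is a knave.
- Carol (knave) says "Victor and I are different types" - this is FALSE (a lie) because Carol is a knave and Victor is a knave.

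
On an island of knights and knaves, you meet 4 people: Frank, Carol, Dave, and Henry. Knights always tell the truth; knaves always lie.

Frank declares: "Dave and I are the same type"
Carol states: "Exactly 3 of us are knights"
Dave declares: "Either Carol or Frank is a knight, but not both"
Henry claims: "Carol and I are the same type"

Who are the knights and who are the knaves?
Frank is a knave.
Carol is a knight.
Dave is a knight.
Henry is a knight.

Verification:
- Frank (knave) says "Dave and I are the same type" - this is FALSE (a lie) because Frank is a knave and Dave is a knight.
- Carol (knight) says "Exactly 3 of us are knights" - this is TRUE because there are 3 knights.
- Dave (knight) says "Either Carol or Frank is a knight, but not both" - this is TRUE because Carol is a knight and Frank is a knave.
- Henry (knight) says "Carol and I are the same type" - this is TRUE because Henry is a knight and Carol is a knight.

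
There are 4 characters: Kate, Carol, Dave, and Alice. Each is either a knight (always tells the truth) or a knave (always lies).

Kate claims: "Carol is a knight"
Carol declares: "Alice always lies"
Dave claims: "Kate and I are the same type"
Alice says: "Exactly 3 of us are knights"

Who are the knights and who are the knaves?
Kate is a knight.
Carol is a knight.
Dave is a knave.
Alice is a knave.

Verification:
- Kate (knight) says "Carol is a knight" - this is TRUE because Carol is a knight.
- Carol (knight) says "Alice always lies" - this is TRUE because Alice is a knave.
- Dave (knave) says "Kate and I are the same type" - this is FALSE (a lie) because Dave is a knave and Kate is a knight.
- Alice (knave) says "Exactly 3 of us are knights" - this is FALSE (a lie) because there are 2 knights.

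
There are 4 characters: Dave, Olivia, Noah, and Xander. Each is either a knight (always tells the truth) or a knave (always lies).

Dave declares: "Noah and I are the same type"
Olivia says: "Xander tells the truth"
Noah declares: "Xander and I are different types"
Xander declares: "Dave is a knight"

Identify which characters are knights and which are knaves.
Dave is a knave.
Olivia is a knave.
Noah is a knight.
Xander is a knave.

Verification:
- Dave (knave) says "Noah and I are the same type" - this is FALSE (a lie) because Dave is a knave and Noah is a knight.
- Olivia (knave) says "Xander tells the truth" - this is FALSE (a lie) because Xander is a knave.
- Noah (knight) says "Xander and I are different types" - this is TRUE because Noah is a knight and Xander is a knave.
- Xander (knave) says "Dave is a knight" - this is FALSE (a lie) because Dave is a knave.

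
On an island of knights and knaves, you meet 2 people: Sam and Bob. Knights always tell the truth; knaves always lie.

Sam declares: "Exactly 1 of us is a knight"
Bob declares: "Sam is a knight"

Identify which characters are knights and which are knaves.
Sam is a knave.
Bob is a knave.

Verification:
- Sam (knave) says "Exactly 1 of us is a knight" - this is FALSE (a lie) because there are 0 knights.
- Bob (knave) says "Sam is a knight" - this is FALSE (a lie) because Sam is a knave.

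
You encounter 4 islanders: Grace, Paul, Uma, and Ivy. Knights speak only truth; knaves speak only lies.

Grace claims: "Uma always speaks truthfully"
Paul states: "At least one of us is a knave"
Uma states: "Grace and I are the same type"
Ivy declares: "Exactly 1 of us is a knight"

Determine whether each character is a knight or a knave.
Grace is a knight.
Paul is a knight.
Uma is a knight.
Ivy is a knave.

Verification:
- Grace (knight) says "Uma always speaks truthfully" - this is TRUE because Uma is a knight.
- Paul (knight) says "At least one of us is a knave" - this is TRUE because Ivy is a knave.
- Uma (knight) says "Grace and I are the same type" - this is TRUE because Uma is a knight and Grace is a knight.
- Ivy (knave) says "Exactly 1 of us is a knight" - this is FALSE (a lie) because there are 3 knights.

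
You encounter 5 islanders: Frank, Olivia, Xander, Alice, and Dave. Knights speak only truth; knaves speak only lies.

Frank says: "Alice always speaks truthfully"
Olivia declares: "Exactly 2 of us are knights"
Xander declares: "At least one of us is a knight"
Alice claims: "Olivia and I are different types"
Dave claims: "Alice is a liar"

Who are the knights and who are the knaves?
Frank is a knight.
Olivia is a knave.
Xander is a knight.
Alice is a knight.
Dave is a knave.

Verification:
- Frank (knight) says "Alice always speaks truthfully" - this is TRUE because Alice is a knight.
- Olivia (knave) says "Exactly 2 of us are knights" - this is FALSE (a lie) because there are 3 knights.
- Xander (knight) says "At least one of us is a knight" - this is TRUE because Frank, Xander, and Alice are knights.
- Alice (knight) says "Olivia and I are different types" - this is TRUE because Alice is a knight and Olivia is a knave.
- Dave (knave) says "Alice is a liar" - this is FALSE (a lie) because Alice is a knight.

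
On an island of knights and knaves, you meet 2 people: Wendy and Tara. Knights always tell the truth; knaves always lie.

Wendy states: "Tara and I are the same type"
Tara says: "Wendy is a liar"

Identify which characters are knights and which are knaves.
Wendy is a knave.
Tara is a knight.

Verification:
- Wendy (knave) says "Tara and I are the same type" - this is FALSE (a lie) because Wendy is a knave and Tara is a knight.
- Tara (knight) says "Wendy is a liar" - this is TRUE because Wendy is a knave.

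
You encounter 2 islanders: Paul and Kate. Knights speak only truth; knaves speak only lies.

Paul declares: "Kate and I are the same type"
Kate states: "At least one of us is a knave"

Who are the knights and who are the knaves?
Paul is a knave.
Kate is a knight.

Verification:
- Paul (knave) says "Kate and I are the same type" - this is FALSE (a lie) because Paul is a knave and Kate is a knight.
- Kate (knight) says "At least one of us is a knave" - this is TRUE because Paul is a knave.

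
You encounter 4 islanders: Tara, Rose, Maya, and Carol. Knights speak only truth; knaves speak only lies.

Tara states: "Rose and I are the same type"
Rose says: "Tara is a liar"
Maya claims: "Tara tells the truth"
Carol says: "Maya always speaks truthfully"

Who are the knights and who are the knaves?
Tara is a knave.
Rose is a knight.
Maya is a knave.
Carol is a knave.

Verification:
- Tara (knave) says "Rose and I are the same type" - this is FALSE (a lie) because Tara is a knave and Rose is a knight.
- Rose (knight) says "Tara is a liar" - this is TRUE because Tara is a knave.
- Maya (knave) says "Tara tells the truth" - this is FALSE (a lie) because Tara is a knave.
- Carol (knave) says "Maya always speaks truthfully" - this is FALSE (a lie) because Maya is a knave.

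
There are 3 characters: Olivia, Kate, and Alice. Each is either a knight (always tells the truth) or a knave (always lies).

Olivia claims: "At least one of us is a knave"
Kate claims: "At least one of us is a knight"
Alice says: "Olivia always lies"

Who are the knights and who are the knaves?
Olivia is a knight.
Kate is a knight.
Alice is a knave.

Verification:
- Olivia (knight) says "At least one of us is a knave" - this is TRUE because Alice is a knave.
- Kate (knight) says "At least one of us is a knight" - this is TRUE because Olivia and Kate are knights.
- Alice (knave) says "Olivia always lies" - this is FALSE (a lie) because Olivia is a knight.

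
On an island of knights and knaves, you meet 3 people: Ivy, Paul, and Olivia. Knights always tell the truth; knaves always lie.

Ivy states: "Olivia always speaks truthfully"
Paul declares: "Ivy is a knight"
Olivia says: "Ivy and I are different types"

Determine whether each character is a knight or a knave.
Ivy is a knave.
Paul is a knave.
Olivia is a knave.

Verification:
- Ivy (knave) says "Olivia always speaks truthfully" - this is FALSE (a lie) because Olivia is a knave.
- Paul (knave) says "Ivy is a knight" - this is FALSE (a lie) because Ivy is a knave.
- Olivia (knave) says "Ivy and I are different types" - this is FALSE (a lie) because Olivia is a knave and Ivy is a knave.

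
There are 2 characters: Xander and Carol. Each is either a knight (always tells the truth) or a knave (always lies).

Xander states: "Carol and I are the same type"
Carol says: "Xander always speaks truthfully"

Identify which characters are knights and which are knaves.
Xander is a knight.
Carol is a knight.

Verification:
- Xander (knight) says "Carol and I are the same type" - this is TRUE because Xander is a knight and Carol is a knight.
- Carol (knight) says "Xander always speaks truthfully" - this is TRUE because Xander is a knight.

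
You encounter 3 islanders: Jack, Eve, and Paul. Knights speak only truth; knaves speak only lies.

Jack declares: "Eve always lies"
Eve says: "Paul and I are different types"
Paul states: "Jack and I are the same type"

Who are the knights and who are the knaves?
Jack is a knight.
Eve is a knave.
Paul is a knave.

Verification:
- Jack (knight) says "Eve always lies" - this is TRUE because Eve is a knave.
- Eve (knave) says "Paul and I are different types" - this is FALSE (a lie) because Eve is a knave and Paul is a knave.
- Paul (knave) says "Jack and I are the same type" - this is FALSE (a lie) because Paul is a knave and Jack is a knight.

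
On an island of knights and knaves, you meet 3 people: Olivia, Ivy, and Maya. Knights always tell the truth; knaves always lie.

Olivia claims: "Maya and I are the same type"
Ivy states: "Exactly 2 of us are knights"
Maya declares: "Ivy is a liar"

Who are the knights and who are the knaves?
Olivia is a knave.
Ivy is a knave.
Maya is a knight.

Verification:
- Olivia (knave) says "Maya and I are the same type" - this is FALSE (a lie) because Olivia is a knave and Maya is a knight.
- Ivy (knave) says "Exactly 2 of us are knights" - this is FALSE (a lie) because there are 1 knights.
- Maya (knight) says "Ivy is a liar" - this is TRUE because Ivy is a knave.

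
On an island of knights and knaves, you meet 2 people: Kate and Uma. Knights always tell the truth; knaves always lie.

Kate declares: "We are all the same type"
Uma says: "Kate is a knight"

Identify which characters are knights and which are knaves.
Kate is a knight.
Uma is a knight.

Verification:
- Kate (knight) says "We are all the same type" - this is TRUE because Kate and Uma are knights.
- Uma (knight) says "Kate is a knight" - this is TRUE because Kate is a knight.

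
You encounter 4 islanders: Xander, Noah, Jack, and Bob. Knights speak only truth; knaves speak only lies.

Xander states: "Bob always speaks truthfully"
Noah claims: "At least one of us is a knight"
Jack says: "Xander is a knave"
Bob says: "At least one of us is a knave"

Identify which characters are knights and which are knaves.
Xander is a knight.
Noah is a knight.
Jack is a knave.
Bob is a knight.

Verification:
- Xander (knight) says "Bob always speaks truthfully" - this is TRUE because Bob is a knight.
- Noah (knight) says "At least one of us is a knight" - this is TRUE because Xander, Noah, and Bob are knights.
- Jack (knave) says "Xander is a knave" - this is FALSE (a lie) because Xander is a knight.
- Bob (knight) says "At least one of us is a knave" - this is TRUE because Jack is a knave.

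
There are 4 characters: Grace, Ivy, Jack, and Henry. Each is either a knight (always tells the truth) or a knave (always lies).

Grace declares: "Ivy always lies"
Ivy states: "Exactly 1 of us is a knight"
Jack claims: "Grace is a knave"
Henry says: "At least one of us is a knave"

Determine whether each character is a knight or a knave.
Grace is a knight.
Ivy is a knave.
Jack is a knave.
Henry is a knight.

Verification:
- Grace (knight) says "Ivy always lies" - this is TRUE because Ivy is a knave.
- Ivy (knave) says "Exactly 1 of us is a knight" - this is FALSE (a lie) because there are 2 knights.
- Jack (knave) says "Grace is a knave" - this is FALSE (a lie) because Grace is a knight.
- Henry (knight) says "At least one of us is a knave" - this is TRUE because Ivy and Jack are knaves.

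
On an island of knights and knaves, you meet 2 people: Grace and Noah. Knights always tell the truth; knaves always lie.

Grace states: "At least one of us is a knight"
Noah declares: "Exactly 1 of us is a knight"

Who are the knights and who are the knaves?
Grace is a knave.
Noah is a knave.

Verification:
- Grace (knave) says "At least one of us is a knight" - this is FALSE (a lie) because no one is a knight.
- Noah (knave) says "Exactly 1 of us is a knight" - this is FALSE (a lie) because there are 0 knights.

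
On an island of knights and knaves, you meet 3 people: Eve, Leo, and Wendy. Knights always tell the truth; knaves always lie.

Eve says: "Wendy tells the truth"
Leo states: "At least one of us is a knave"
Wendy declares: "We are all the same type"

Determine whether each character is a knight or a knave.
Eve is a knave.
Leo is a knight.
Wendy is a knave.

Verification:
- Eve (knave) says "Wendy tells the truth" - this is FALSE (a lie) because Wendy is a knave.
- Leo (knight) says "At least one of us is a knave" - this is TRUE because Eve and Wendy are knaves.
- Wendy (knave) says "We are all the same type" - this is FALSE (a lie) because Leo is a knight and Eve and Wendy are knaves.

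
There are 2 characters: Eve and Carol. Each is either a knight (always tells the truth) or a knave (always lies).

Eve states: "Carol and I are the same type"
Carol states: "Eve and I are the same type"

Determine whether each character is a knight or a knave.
Eve is a knight.
Carol is a knight.

Verification:
- Eve (knight) says "Carol and I are the same type" - this is TRUE because Eve is a knight and Carol is a knight.
- Carol (knight) says "Eve and I are the same type" - this is TRUE because Carol is a knight and Eve is a knight.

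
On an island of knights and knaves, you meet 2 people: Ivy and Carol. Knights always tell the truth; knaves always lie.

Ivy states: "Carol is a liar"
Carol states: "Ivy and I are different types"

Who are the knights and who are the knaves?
Ivy is a knave.
Carol is a knight.

Verification:
- Ivy (knave) says "Carol is a liar" - this is FALSE (a lie) because Carol is a knight.
- Carol (knight) says "Ivy and I are different types" - this is TRUE because Carol is a knight and Ivy is a knave.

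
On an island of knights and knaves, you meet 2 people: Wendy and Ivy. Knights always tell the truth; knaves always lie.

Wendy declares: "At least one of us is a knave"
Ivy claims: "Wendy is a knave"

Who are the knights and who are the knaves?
Wendy is a knight.
Ivy is a knave.

Verification:
- Wendy (knight) says "At least one of us is a knave" - this is TRUE because Ivy is a knave.
- Ivy (knave) says "Wendy is a knave" - this is FALSE (a lie) because Wendy is a knight.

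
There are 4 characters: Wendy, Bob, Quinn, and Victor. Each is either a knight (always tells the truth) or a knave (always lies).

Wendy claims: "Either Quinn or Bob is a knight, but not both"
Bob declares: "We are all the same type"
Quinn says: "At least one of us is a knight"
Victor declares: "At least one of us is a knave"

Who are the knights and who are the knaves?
Wendy is a knight.
Bob is a knave.
Quinn is a knight.
Victor is a knight.

Verification:
- Wendy (knight) says "Either Quinn or Bob is a knight, but not both" - this is TRUE because Quinn is a knight and Bob is a knave.
- Bob (knave) says "We are all the same type" - this is FALSE (a lie) because Wendy, Quinn, and Victor are knights and Bob is a knave.
- Quinn (knight) says "At least one of us is a knight" - this is TRUE because Wendy, Quinn, and Victor are knights.
- Victor (knight) says "At least one of us is a knave" - this is TRUE because Bob is a knave.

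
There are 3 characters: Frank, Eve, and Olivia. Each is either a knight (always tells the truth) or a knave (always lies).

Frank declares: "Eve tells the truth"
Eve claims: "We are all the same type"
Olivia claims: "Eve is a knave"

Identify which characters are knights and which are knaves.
Frank is a knave.
Eve is a knave.
Olivia is a knight.

Verification:
- Frank (knave) says "Eve tells the truth" - this is FALSE (a lie) because Eve is a knave.
- Eve (knave) says "We are all the same type" - this is FALSE (a lie) because Olivia is a knight and Frank and Eve are knaves.
- Olivia (knight) says "Eve is a knave" - this is TRUE because Eve is a knave.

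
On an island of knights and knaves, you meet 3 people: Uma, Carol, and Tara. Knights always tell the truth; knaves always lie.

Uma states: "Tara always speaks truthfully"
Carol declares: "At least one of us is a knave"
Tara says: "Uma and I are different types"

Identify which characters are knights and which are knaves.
Uma is a knave.
Carol is a knight.
Tara is a knave.

Verification:
- Uma (knave) says "Tara always speaks truthfully" - this is FALSE (a lie) because Tara is a knave.
- Carol (knight) says "At least one of us is a knave" - this is TRUE because Uma and Tara are knaves.
- Tara (knave) says "Uma and I are different types" - this is FALSE (a lie) because Tara is a knave and Uma is a knave.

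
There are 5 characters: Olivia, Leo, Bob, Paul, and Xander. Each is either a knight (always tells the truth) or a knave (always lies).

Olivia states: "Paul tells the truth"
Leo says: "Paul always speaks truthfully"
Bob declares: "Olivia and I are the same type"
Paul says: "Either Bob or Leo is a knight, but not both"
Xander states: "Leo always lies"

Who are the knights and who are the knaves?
Olivia is a knight.
Leo is a knight.
Bob is a knave.
Paul is a knight.
Xander is a knave.

Verification:
- Olivia (knight) says "Paul tells the truth" - this is TRUE because Paul is a knight.
- Leo (knight) says "Paul always speaks truthfully" - this is TRUE because Paul is a knight.
- Bob (knave) says "Olivia and I are the same type" - this is FALSE (a lie) because Bob is a knave and Olivia is a knight.
- Paul (knight) says "Either Bob or Leo is a knight, but not both" - this is TRUE because Bob is a knave and Leo is a knight.
- Xander (knave) says "Leo always lies" - this is FALSE (a lie) because Leo is a knight.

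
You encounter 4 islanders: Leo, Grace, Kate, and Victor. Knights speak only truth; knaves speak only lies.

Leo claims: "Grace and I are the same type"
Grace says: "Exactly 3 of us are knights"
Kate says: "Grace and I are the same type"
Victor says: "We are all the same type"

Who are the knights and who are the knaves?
Leo is a knight.
Grace is a knight.
Kate is a knight.
Victor is a knave.

Verification:
- Leo (knight) says "Grace and I are the same type" - this is TRUE because Leo is a knight and Grace is a knight.
- Grace (knight) says "Exactly 3 of us are knights" - this is TRUE because there are 3 knights.
- Kate (knight) says "Grace and I are the same type" - this is TRUE because Kate is a knight and Grace is a knight.
- Victor (knave) says "We are all the same type" - this is FALSE (a lie) because Leo, Grace, and Kate are knights and Victor is a knave.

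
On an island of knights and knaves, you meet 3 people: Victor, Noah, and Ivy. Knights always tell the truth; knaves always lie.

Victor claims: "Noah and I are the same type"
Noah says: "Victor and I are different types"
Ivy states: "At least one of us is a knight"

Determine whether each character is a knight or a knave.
Victor is a knave.
Noah is a knight.
Ivy is a knight.

Verification:
- Victor (knave) says "Noah and I are the same type" - this is FALSE (a lie) because Victor is a knave and Noah is a knight.
- Noah (knight) says "Victor and I are different types" - this is TRUE because Noah is a knight and Victor is a knave.
- Ivy (knight) says "At least one of us is a knight" - this is TRUE because Noah and Ivy are knights.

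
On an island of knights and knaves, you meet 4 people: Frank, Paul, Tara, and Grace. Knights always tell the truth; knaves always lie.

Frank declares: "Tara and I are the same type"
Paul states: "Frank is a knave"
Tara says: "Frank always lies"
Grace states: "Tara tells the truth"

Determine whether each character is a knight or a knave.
Frank is a knave.
Paul is a knight.
Tara is a knight.
Grace is a knight.

Verification:
- Frank (knave) says "Tara and I are the same type" - this is FALSE (a lie) because Frank is a knave and Tara is a knight.
- Paul (knight) says "Frank is a knave" - this is TRUE because Frank is a knave.
- Tara (knight) says "Frank always lies" - this is TRUE because Frank is a knave.
- Grace (knight) says "Tara tells the truth" - this is TRUE because Tara is a knight.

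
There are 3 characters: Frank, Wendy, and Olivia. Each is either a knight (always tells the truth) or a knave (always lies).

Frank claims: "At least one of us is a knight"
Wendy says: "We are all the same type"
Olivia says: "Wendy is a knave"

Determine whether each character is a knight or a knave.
Frank is a knight.
Wendy is a knave.
Olivia is a knight.

Verification:
- Frank (knight) says "At least one of us is a knight" - this is TRUE because Frank and Olivia are knights.
- Wendy (knave) says "We are all the same type" - this is FALSE (a lie) because Frank and Olivia are knights and Wendy is a knave.
- Olivia (knight) says "Wendy is a knave" - this is TRUE because Wendy is a knave.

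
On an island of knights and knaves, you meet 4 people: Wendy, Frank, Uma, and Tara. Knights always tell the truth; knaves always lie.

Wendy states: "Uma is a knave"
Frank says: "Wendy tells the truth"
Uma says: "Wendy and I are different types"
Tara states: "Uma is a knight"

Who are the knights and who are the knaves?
Wendy is a knave.
Frank is a knave.
Uma is a knight.
Tara is a knight.

Verification:
- Wendy (knave) says "Uma is a knave" - this is FALSE (a lie) because Uma is a knight.
- Frank (knave) says "Wendy tells the truth" - this is FALSE (a lie) because Wendy is a knave.
- Uma (knight) says "Wendy and I are different types" - this is TRUE because Uma is a knight and Wendy is a knave.
- Tara (knight) says "Uma is a knight" - this is TRUE because Uma is a knight.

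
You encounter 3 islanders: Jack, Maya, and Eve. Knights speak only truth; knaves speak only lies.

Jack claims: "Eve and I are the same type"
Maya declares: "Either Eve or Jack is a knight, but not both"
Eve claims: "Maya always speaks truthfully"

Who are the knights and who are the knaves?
Jack is a knave.
Maya is a knight.
Eve is a knight.

Verification:
- Jack (knave) says "Eve and I are the same type" - this is FALSE (a lie) because Jack is a knave and Eve is a knight.
- Maya (knight) says "Either Eve or Jack is a knight, but not both" - this is TRUE because Eve is a knight and Jack is a knave.
- Eve (knight) says "Maya always speaks truthfully" - this is TRUE because Maya is a knight.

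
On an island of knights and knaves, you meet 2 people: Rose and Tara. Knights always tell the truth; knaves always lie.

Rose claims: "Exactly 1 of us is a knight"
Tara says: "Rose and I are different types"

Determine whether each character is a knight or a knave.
Rose is a knave.
Tara is a knave.

Verification:
- Rose (knave) says "Exactly 1 of us is a knight" - this is FALSE (a lie) because there are 0 knights.
- Tara (knave) says "Rose and I are different types" - this is FALSE (a lie) because Tara is a knave and Rose is a knave.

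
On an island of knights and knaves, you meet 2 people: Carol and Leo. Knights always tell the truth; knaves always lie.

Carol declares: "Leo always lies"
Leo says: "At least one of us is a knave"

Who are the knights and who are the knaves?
Carol is a knave.
Leo is a knight.

Verification:
- Carol (knave) says "Leo always lies" - this is FALSE (a lie) because Leo is a knight.
- Leo (knight) says "At least one of us is a knave" - this is TRUE because Carol is a knave.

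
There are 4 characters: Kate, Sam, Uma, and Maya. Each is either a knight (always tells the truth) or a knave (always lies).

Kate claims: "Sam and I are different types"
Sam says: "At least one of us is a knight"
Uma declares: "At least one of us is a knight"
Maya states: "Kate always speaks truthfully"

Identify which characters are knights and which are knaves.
Kate is a knave.
Sam is a knave.
Uma is a knave.
Maya is a knave.

Verification:
- Kate (knave) says "Sam and I are different types" - this is FALSE (a lie) because Kate is a knave and Sam is a knave.
- Sam (knave) says "At least one of us is a knight" - this is FALSE (a lie) because no one is a knight.
- Uma (knave) says "At least one of us is a knight" - this is FALSE (a lie) because no one is a knight.
- Maya (knave) says "Kate always speaks truthfully" - this is FALSE (a lie) because Kate is a knave.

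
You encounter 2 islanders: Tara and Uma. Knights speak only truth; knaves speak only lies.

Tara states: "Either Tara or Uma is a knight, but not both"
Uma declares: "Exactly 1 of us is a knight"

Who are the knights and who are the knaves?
Tara is a knave.
Uma is a knave.

Verification:
- Tara (knave) says "Either Tara or Uma is a knight, but not both" - this is FALSE (a lie) because Tara is a knave and Uma is a knave.
- Uma (knave) says "Exactly 1 of us is a knight" - this is FALSE (a lie) because there are 0 knights.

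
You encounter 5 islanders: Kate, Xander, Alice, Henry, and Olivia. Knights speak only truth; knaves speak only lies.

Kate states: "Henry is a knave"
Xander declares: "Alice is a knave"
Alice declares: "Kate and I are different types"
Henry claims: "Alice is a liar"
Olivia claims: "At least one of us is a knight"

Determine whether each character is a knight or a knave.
Kate is a knave.
Xander is a knight.
Alice is a knave.
Henry is a knight.
Olivia is a knight.

Verification:
- Kate (knave) says "Henry is a knave" - this is FALSE (a lie) because Henry is a knight.
- Xander (knight) says "Alice is a knave" - this is TRUE because Alice is a knave.
- Alice (knave) says "Kate and I are different types" - this is FALSE (a lie) because Alice is a knave and Kate is a knave.
- Henry (knight) says "Alice is a liar" - this is TRUE because Alice is a knave.
- Olivia (knight) says "At least one of us is a knight" - this is TRUE because Xander, Henry, and Olivia are knights.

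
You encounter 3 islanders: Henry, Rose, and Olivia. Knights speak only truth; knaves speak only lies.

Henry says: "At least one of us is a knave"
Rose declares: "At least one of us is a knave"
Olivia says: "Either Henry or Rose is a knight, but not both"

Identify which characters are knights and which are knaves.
Henry is a knight.
Rose is a knight.
Olivia is a knave.

Verification:
- Henry (knight) says "At least one of us is a knave" - this is TRUE because Olivia is a knave.
- Rose (knight) says "At least one of us is a knave" - this is TRUE because Olivia is a knave.
- Olivia (knave) says "Either Henry or Rose is a knight, but not both" - this is FALSE (a lie) because Henry is a knight and Rose is a knight.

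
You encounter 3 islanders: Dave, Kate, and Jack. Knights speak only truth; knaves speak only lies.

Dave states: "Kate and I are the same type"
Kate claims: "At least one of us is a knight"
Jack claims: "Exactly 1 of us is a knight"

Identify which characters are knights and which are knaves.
Dave is a knight.
Kate is a knight.
Jack is a knave.

Verification:
- Dave (knight) says "Kate and I are the same type" - this is TRUE because Dave is a knight and Kate is a knight.
- Kate (knight) says "At least one of us is a knight" - this is TRUE because Dave and Kate are knights.
- Jack (knave) says "Exactly 1 of us is a knight" - this is FALSE (a lie) because there are 2 knights.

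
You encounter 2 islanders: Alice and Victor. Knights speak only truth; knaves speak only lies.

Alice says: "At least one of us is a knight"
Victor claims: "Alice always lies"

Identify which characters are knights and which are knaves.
Alice is a knight.
Victor is a knave.

Verification:
- Alice (knight) says "At least one of us is a knight" - this is TRUE because Alice is a knight.
- Victor (knave) says "Alice always lies" - this is FALSE (a lie) because Alice is a knight.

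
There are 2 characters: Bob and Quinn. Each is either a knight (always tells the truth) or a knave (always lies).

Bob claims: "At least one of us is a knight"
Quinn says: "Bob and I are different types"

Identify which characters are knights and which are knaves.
Bob is a knave.
Quinn is a knave.

Verification:
- Bob (knave) says "At least one of us is a knight" - this is FALSE (a lie) because no one is a knight.
- Quinn (knave) says "Bob and I are different types" - this is FALSE (a lie) because Quinn is a knave and Bob is a knave.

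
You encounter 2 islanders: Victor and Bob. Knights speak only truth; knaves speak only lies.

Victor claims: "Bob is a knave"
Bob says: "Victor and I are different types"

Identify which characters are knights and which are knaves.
Victor is a knave.
Bob is a knight.

Verification:
- Victor (knave) says "Bob is a knave" - this is FALSE (a lie) because Bob is a knight.
- Bob (knight) says "Victor and I are different types" - this is TRUE because Bob is a knight and Victor is a knave.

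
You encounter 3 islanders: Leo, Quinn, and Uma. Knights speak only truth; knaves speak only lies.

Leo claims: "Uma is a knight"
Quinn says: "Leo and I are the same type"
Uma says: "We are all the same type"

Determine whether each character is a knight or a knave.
Leo is a knight.
Quinn is a knight.
Uma is a knight.

Verification:
- Leo (knight) says "Uma is a knight" - this is TRUE because Uma is a knight.
- Quinn (knight) says "Leo and I are the same type" - this is TRUE because Quinn is a knight and Leo is a knight.
- Uma (knight) says "We are all the same type" - this is TRUE because Leo, Quinn, and Uma are knights.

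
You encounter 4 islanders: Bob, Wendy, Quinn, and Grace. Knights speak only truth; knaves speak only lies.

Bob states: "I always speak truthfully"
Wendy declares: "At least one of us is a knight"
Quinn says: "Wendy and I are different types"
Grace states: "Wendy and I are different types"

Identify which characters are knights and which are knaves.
Bob is a knave.
Wendy is a knave.
Quinn is a knave.
Grace is a knave.

Verification:
- Bob (knave) says "I always speak truthfully" - this is FALSE (a lie) because Bob is a knave.
- Wendy (knave) says "At least one of us is a knight" - this is FALSE (a lie) because no one is a knight.
- Quinn (knave) says "Wendy and I are different types" - this is FALSE (a lie) because Quinn is a knave and Wendy is a knave.
- Grace (knave) says "Wendy and I are different types" - this is FALSE (a lie) because Grace is a knave and Wendy is a knave.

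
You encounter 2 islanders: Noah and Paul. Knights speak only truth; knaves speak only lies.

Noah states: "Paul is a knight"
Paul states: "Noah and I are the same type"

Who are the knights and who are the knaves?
Noah is a knight.
Paul is a knight.

Verification:
- Noah (knight) says "Paul is a knight" - this is TRUE because Paul is a knight.
- Paul (knight) says "Noah and I are the same type" - this is TRUE because Paul is a knight and Noah is a knight.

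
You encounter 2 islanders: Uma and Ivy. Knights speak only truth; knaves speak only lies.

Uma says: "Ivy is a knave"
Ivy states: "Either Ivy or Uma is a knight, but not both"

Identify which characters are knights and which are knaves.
Uma is a knave.
Ivy is a knight.

Verification:
- Uma (knave) says "Ivy is a knave" - this is FALSE (a lie) because Ivy is a knight.
- Ivy (knight) says "Either Ivy or Uma is a knight, but not both" - this is TRUE because Ivy is a knight and Uma is a knave.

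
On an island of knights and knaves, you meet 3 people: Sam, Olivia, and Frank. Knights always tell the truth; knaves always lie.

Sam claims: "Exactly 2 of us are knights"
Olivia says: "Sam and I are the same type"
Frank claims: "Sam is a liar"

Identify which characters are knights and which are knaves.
Sam is a knight.
Olivia is a knight.
Frank is a knave.

Verification:
- Sam (knight) says "Exactly 2 of us are knights" - this is TRUE because there are 2 knights.
- Olivia (knight) says "Sam and I are the same type" - this is TRUE because Olivia is a knight and Sam is a knight.
- Frank (knave) says "Sam is a liar" - this is FALSE (a lie) because Sam is a knight.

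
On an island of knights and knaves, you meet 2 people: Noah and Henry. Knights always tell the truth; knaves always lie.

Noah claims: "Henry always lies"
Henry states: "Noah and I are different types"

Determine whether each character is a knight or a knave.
Noah is a knave.
Henry is a knight.

Verification:
- Noah (knave) says "Henry always lies" - this is FALSE (a lie) because Henry is a knight.
- Henry (knight) says "Noah and I are different types" - this is TRUE because Henry is a knight and Noah is a knave.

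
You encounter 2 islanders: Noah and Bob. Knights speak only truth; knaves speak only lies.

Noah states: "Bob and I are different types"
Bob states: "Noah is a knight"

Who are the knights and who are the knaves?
Noah is a knave.
Bob is a knave.

Verification:
- Noah (knave) says "Bob and I are different types" - this is FALSE (a lie) because Noah is a knave and Bob is a knave.
- Bob (knave) says "Noah is a knight" - this is FALSE (a lie) because Noah is a knave.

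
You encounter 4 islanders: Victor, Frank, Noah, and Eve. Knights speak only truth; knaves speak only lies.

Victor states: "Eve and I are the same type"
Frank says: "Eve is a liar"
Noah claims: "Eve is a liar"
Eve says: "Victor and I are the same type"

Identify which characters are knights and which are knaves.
Victor is a knight.
Frank is a knave.
Noah is a knave.
Eve is a knight.

Verification:
- Victor (knight) says "Eve and I are the same type" - this is TRUE because Victor is a knight and Eve is a knight.
- Frank (knave) says "Eve is a liar" - this is FALSE (a lie) because Eve is a knight.
- Noah (knave) says "Eve is a liar" - this is FALSE (a lie) because Eve is a knight.
- Eve (knight) says "Victor and I are the same type" - this is TRUE because Eve is a knight and Victor is a knight.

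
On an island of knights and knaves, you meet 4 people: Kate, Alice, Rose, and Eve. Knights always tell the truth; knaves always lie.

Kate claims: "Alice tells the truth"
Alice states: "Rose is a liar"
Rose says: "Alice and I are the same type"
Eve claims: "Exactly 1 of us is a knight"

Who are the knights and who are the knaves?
Kate is a knight.
Alice is a knight.
Rose is a knave.
Eve is a knave.

Verification:
- Kate (knight) says "Alice tells the truth" - this is TRUE because Alice is a knight.
- Alice (knight) says "Rose is a liar" - this is TRUE because Rose is a knave.
- Rose (knave) says "Alice and I are the same type" - this is FALSE (a lie) because Rose is a knave and Alice is a knight.
- Eve (knave) says "Exactly 1 of us is a knight" - this is FALSE (a lie) because there are 2 knights.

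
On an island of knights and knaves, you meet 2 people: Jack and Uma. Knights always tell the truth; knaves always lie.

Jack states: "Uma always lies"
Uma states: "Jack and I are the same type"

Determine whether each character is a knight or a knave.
Jack is a knight.
Uma is a knave.

Verification:
- Jack (knight) says "Uma always lies" - this is TRUE because Uma is a knave.
- Uma (knave) says "Jack and I are the same type" - this is FALSE (a lie) because Uma is a knave and Jack is a knight.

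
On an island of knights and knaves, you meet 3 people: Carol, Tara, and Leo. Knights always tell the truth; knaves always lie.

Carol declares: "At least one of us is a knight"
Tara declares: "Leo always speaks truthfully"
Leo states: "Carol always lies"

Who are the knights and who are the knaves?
Carol is a knight.
Tara is a knave.
Leo is a knave.

Verification:
- Carol (knight) says "At least one of us is a knight" - this is TRUE because Carol is a knight.
- Tara (knave) says "Leo always speaks truthfully" - this is FALSE (a lie) because Leo is a knave.
- Leo (knave) says "Carol always lies" - this is FALSE (a lie) because Carol is a knight.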